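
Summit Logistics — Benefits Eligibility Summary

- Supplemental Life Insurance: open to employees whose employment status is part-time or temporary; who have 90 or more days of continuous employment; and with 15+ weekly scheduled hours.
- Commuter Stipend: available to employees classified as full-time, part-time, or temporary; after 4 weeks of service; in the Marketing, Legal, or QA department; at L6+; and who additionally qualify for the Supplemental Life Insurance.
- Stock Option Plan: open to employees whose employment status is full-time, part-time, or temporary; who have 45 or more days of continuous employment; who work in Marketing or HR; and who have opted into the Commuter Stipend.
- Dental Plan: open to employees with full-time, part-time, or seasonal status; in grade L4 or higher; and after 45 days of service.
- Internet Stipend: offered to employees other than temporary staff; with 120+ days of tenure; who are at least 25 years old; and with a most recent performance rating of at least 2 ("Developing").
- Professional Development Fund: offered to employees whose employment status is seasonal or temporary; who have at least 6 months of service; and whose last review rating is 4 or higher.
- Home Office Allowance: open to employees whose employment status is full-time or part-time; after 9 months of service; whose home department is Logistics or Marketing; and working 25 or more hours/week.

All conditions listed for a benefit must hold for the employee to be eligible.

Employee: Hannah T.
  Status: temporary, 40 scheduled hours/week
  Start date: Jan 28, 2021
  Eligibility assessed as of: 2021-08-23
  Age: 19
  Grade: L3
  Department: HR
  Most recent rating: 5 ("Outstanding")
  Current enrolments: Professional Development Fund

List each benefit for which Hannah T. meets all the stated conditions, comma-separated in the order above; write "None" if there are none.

Supplemental Life Insurance, Professional Development Fund

Service from Jan 28, 2021 to 2021-08-23: 207 days.
Supplemental Life Insurance — status temporary ✓; service 207 days ≥ 90 days ✓; 40 hrs/wk ≥ 15 ✓ → eligible.
Commuter Stipend — status temporary ✓; service 207 days ≥ 4 weeks (≈28 days) ✓; dept HR ✗ → not eligible.
Stock Option Plan — status temporary ✓; service 207 days ≥ 45 days ✓; dept HR ✓; not enrolled in Commuter Stipend ✗ → not eligible.
Dental Plan — status temporary ✗ (requires full-time, part-time, or seasonal) → not eligible.
Internet Stipend — status temporary ✗ (excluded) → not eligible.
Professional Development Fund — status temporary ✓; service 207 days ≥ 6 months (≈180 days) ✓; rating 5 ≥ 4 ✓ → eligible.
Home Office Allowance — status temporary ✗ (requires full-time or part-time) → not eligible.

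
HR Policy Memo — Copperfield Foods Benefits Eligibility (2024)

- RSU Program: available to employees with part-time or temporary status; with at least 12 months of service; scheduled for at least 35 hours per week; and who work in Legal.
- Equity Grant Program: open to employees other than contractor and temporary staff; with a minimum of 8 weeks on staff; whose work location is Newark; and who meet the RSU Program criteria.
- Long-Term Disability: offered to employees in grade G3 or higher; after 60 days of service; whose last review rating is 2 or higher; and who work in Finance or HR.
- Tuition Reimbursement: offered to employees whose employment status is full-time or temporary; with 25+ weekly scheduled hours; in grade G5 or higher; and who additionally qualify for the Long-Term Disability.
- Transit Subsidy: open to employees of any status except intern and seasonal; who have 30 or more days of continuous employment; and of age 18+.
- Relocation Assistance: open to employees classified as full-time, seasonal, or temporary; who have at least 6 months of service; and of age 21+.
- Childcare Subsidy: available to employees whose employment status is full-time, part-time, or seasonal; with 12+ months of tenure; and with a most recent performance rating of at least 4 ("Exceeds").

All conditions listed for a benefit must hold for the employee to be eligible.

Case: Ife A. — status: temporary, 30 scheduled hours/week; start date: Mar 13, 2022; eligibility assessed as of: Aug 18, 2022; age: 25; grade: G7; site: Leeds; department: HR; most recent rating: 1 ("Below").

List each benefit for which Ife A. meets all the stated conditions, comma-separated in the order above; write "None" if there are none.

Transit Subsidy

Service from Mar 13, 2022 to Aug 18, 2022: 158 days.
RSU Program — status temporary ✓; service 158 days < 12 months (≈360 days) ✗ → not eligible.
Equity Grant Program — status temporary ✗ (excluded) → not eligible.
Long-Term Disability — grade G7 ≥ G3 ✓; service 158 days ≥ 60 days ✓; rating 1 < 2 ✗ → not eligible.
Tuition Reimbursement — status temporary ✓; 30 hrs/wk ≥ 25 ✓; grade G7 ≥ G5 ✓; not eligible for Long-Term Disability ✗ → not eligible.
Transit Subsidy — status temporary ✓ (not excluded); service 158 days ≥ 30 days ✓; age 25 ≥ 18 ✓ → eligible.
Relocation Assistance — status temporary ✓; service 158 days < 6 months (≈180 days) ✗ → not eligible.
Childcare Subsidy — status temporary ✗ (requires full-time, part-time, or seasonal) → not eligible.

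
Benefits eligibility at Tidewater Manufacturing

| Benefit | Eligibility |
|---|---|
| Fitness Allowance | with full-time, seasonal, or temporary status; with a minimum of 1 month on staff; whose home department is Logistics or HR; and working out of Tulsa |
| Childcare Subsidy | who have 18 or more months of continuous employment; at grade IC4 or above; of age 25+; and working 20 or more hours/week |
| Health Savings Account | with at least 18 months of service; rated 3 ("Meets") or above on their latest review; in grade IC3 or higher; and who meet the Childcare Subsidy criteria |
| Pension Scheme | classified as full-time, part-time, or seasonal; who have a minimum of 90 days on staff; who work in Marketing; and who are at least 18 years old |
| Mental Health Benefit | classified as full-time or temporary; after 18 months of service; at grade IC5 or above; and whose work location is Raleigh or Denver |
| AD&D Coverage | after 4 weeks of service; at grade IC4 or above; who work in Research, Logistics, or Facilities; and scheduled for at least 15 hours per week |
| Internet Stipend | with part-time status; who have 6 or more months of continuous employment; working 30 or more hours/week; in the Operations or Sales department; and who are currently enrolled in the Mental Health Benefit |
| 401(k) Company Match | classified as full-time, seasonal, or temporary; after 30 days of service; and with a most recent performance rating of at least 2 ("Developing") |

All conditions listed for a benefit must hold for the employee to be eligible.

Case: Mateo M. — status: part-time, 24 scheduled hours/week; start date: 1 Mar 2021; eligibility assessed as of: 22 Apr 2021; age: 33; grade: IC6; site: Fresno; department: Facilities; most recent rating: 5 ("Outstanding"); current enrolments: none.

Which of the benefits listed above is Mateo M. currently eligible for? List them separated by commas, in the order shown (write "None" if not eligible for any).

Service from 1 Mar 2021 to 22 Apr 2021: 52 days.
Fitness Allowance — status part-time ✗ (requires full-time, seasonal, or temporary) → not eligible.
Childcare Subsidy — service 52 days < 18 months (≈540 days) ✗ → not eligible.
Health Savings Account — service 52 days < 18 months (≈540 days) ✗ → not eligible.
Pension Scheme — status part-time ✓; service 52 days < 90 days ✗ → not eligible.
Mental Health Benefit — status part-time ✗ (requires full-time or temporary) → not eligible.
AD&D Coverage — service 52 days ≥ 4 weeks (≈28 days) ✓; grade IC6 ≥ IC4 ✓; dept Facilities ✓; 24 hrs/wk ≥ 15 ✓ → eligible.
Internet Stipend — status part-time ✓; service 52 days < 6 months (≈180 days) ✗ → not eligible.
401(k) Company Match — status part-time ✗ (requires full-time, seasonal, or temporary) → not eligible.

AD&D Coverage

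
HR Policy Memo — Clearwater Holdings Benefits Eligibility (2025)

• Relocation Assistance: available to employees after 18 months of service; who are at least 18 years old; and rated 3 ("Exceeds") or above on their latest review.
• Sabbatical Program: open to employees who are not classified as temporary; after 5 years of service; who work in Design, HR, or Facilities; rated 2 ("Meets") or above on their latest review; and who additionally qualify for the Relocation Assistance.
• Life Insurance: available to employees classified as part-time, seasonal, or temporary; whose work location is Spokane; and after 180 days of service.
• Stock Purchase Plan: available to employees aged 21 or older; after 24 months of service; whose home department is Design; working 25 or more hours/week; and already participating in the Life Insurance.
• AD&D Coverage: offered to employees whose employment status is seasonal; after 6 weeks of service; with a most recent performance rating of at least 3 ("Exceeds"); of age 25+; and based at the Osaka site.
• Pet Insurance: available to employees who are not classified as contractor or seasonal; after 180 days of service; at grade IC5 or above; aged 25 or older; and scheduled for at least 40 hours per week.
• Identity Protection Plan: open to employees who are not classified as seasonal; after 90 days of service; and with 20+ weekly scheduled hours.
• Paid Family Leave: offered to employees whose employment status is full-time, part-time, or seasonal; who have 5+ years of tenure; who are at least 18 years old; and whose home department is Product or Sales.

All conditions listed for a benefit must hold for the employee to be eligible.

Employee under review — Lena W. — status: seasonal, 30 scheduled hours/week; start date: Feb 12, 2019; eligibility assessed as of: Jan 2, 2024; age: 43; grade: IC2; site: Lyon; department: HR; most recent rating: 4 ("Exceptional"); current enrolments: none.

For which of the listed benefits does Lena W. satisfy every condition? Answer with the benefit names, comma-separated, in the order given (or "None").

Service from Feb 12, 2019 to Jan 2, 2024: 1785 days.
Relocation Assistance — service 1785 days ≥ 18 months (≈540 days) ✓; age 43 ≥ 18 ✓; rating 4 ≥ 3 ✓ → eligible.
Sabbatical Program — status seasonal ✓ (not excluded); service 1785 days < 5 years (≈1825 days) ✗ → not eligible.
Life Insurance — status seasonal ✓; site Lyon ✗ (not Spokane) → not eligible.
Stock Purchase Plan — age 43 ≥ 21 ✓; service 1785 days ≥ 24 months (≈720 days) ✓; dept HR ✗ → not eligible.
AD&D Coverage — status seasonal ✓; service 1785 days ≥ 6 weeks (≈42 days) ✓; rating 4 ≥ 3 ✓; age 43 ≥ 25 ✓; site Lyon ✗ (not Osaka) → not eligible.
Pet Insurance — status seasonal ✗ (excluded) → not eligible.
Identity Protection Plan — status seasonal ✗ (excluded) → not eligible.
Paid Family Leave — status seasonal ✓; service 1785 days < 5 years (≈1825 days) ✗ → not eligible.

Relocation Assistance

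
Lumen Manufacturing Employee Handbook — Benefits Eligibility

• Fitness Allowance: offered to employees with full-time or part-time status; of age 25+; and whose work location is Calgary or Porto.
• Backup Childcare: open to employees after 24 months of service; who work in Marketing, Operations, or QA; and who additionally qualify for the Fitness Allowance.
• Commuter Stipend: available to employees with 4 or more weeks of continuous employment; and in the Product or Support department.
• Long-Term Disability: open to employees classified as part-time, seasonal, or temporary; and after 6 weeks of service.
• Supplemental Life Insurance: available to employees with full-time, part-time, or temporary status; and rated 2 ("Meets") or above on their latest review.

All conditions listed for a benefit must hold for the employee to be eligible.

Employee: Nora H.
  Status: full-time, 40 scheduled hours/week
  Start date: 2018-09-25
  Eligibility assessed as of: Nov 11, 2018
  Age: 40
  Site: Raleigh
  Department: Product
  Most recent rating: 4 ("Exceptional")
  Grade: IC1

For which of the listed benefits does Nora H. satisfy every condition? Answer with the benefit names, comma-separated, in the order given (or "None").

Service from 2018-09-25 to Nov 11, 2018: 47 days.
Fitness Allowance — status full-time ✓; age 40 ≥ 25 ✓; site Raleigh ✗ (not Calgary or Porto) → not eligible.
Backup Childcare — service 47 days < 24 months (≈720 days) ✗ → not eligible.
Commuter Stipend — service 47 days ≥ 4 weeks (≈28 days) ✓; dept Product ✓ → eligible.
Long-Term Disability — status full-time ✗ (requires part-time, seasonal, or temporary) → not eligible.
Supplemental Life Insurance — status full-time ✓; rating 4 ≥ 2 ✓ → eligible.

Commuter Stipend, Supplemental Life Insurance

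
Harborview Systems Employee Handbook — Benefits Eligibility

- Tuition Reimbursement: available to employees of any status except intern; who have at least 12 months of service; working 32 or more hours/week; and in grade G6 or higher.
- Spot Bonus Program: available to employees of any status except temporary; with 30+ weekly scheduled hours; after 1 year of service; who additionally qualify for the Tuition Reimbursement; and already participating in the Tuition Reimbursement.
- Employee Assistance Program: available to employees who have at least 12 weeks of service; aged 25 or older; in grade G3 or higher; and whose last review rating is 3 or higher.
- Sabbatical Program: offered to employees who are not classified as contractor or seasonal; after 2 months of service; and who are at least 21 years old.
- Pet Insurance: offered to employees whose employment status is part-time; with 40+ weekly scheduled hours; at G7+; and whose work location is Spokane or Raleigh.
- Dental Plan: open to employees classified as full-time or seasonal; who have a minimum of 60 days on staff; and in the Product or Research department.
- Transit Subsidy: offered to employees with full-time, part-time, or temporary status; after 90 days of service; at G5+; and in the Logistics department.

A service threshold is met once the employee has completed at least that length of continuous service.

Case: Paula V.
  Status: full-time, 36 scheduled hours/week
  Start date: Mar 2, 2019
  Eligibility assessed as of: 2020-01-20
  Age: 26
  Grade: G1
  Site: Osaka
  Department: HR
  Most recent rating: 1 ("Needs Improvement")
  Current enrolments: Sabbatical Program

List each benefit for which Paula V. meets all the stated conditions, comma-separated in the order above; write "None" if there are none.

Sabbatical Program

Service from Mar 2, 2019 to 2020-01-20: 324 days.
Tuition Reimbursement — status full-time ✓ (not excluded); service 324 days < 12 months (≈360 days) ✗ → not eligible.
Spot Bonus Program — status full-time ✓ (not excluded); 36 hrs/wk ≥ 30 ✓; service 324 days < 1 year (≈365 days) ✗ → not eligible.
Employee Assistance Program — service 324 days ≥ 12 weeks (≈84 days) ✓; age 26 ≥ 25 ✓; grade G1 < G3 ✗ → not eligible.
Sabbatical Program — status full-time ✓ (not excluded); service 324 days ≥ 2 months (≈60 days) ✓; age 26 ≥ 21 ✓ → eligible.
Pet Insurance — status full-time ✗ (requires part-time) → not eligible.
Dental Plan — status full-time ✓; service 324 days ≥ 60 days ✓; dept HR ✗ → not eligible.
Transit Subsidy — status full-time ✓; service 324 days ≥ 90 days ✓; grade G1 < G5 ✗ → not eligible.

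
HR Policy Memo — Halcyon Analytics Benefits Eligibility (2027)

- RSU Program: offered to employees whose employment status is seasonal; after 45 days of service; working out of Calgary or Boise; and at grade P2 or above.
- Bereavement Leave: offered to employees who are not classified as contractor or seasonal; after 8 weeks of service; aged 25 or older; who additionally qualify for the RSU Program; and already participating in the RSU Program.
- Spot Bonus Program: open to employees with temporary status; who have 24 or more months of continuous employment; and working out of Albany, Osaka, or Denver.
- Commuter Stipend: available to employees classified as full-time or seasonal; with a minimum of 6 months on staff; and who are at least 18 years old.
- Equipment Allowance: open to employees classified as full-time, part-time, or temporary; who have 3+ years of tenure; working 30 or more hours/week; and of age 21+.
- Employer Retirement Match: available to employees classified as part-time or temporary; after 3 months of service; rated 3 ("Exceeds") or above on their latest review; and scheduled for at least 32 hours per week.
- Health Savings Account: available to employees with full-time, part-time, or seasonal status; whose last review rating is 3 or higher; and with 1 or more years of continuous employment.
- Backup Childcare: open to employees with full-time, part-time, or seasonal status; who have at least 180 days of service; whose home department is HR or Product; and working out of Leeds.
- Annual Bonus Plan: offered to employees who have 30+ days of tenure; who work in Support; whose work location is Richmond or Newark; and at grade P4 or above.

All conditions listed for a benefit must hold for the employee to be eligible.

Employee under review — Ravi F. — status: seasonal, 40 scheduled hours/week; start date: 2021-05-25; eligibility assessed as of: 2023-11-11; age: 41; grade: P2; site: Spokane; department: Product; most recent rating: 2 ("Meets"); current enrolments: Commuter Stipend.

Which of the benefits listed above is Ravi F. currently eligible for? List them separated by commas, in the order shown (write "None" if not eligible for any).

Commuter Stipend

Service from 2021-05-25 to 2023-11-11: 900 days.
RSU Program — status seasonal ✓; service 900 days ≥ 45 days ✓; site Spokane ✗ (not Calgary or Boise) → not eligible.
Bereavement Leave — status seasonal ✗ (excluded) → not eligible.
Spot Bonus Program — status seasonal ✗ (requires temporary) → not eligible.
Commuter Stipend — status seasonal ✓; service 900 days ≥ 6 months (≈180 days) ✓; age 41 ≥ 18 ✓ → eligible.
Equipment Allowance — status seasonal ✗ (requires full-time, part-time, or temporary) → not eligible.
Employer Retirement Match — status seasonal ✗ (requires part-time or temporary) → not eligible.
Health Savings Account — status seasonal ✓; rating 2 < 3 ✗ → not eligible.
Backup Childcare — status seasonal ✓; service 900 days ≥ 180 days ✓; dept Product ✓; site Spokane ✗ (not Leeds) → not eligible.
Annual Bonus Plan — service 900 days ≥ 30 days ✓; dept Product ✗ → not eligible.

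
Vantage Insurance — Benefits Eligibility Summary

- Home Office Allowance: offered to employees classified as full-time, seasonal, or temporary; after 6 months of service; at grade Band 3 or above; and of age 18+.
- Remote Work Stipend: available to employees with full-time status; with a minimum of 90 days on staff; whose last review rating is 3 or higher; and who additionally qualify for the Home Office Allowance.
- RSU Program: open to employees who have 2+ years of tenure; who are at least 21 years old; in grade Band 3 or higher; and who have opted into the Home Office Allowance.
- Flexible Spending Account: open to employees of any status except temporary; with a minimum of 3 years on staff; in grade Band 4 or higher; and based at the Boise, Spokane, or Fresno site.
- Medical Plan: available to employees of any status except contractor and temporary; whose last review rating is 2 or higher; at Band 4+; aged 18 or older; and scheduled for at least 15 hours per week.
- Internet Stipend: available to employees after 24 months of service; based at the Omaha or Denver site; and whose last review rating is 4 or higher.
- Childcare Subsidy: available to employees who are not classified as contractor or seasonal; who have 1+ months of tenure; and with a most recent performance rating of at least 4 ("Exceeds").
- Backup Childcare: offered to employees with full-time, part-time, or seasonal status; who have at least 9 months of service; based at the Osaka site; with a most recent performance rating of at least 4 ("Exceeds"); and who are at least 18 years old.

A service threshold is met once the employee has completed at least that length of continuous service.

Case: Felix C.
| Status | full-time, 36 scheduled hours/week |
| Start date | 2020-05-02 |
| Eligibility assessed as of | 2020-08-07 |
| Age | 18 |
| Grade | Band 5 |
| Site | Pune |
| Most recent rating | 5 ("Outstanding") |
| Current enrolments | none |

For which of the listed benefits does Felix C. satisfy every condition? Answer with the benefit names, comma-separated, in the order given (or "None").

Medical Plan, Childcare Subsidy

Service from 2020-05-02 to 2020-08-07: 97 days.
Home Office Allowance — status full-time ✓; service 97 days < 6 months (≈180 days) ✗ → not eligible.
Remote Work Stipend — status full-time ✓; service 97 days ≥ 90 days ✓; rating 5 ≥ 3 ✓; not eligible for Home Office Allowance ✗ → not eligible.
RSU Program — service 97 days < 2 years (≈730 days) ✗ → not eligible.
Flexible Spending Account — status full-time ✓ (not excluded); service 97 days < 3 years (≈1095 days) ✗ → not eligible.
Medical Plan — status full-time ✓ (not excluded); rating 5 ≥ 2 ✓; grade Band 5 ≥ Band 4 ✓; age 18 ≥ 18 ✓; 36 hrs/wk ≥ 15 ✓ → eligible.
Internet Stipend — service 97 days < 24 months (≈720 days) ✗ → not eligible.
Childcare Subsidy — status full-time ✓ (not excluded); service 97 days ≥ 1 month (≈30 days) ✓; rating 5 ≥ 4 ✓ → eligible.
Backup Childcare — status full-time ✓; service 97 days < 9 months (≈270 days) ✗ → not eligible.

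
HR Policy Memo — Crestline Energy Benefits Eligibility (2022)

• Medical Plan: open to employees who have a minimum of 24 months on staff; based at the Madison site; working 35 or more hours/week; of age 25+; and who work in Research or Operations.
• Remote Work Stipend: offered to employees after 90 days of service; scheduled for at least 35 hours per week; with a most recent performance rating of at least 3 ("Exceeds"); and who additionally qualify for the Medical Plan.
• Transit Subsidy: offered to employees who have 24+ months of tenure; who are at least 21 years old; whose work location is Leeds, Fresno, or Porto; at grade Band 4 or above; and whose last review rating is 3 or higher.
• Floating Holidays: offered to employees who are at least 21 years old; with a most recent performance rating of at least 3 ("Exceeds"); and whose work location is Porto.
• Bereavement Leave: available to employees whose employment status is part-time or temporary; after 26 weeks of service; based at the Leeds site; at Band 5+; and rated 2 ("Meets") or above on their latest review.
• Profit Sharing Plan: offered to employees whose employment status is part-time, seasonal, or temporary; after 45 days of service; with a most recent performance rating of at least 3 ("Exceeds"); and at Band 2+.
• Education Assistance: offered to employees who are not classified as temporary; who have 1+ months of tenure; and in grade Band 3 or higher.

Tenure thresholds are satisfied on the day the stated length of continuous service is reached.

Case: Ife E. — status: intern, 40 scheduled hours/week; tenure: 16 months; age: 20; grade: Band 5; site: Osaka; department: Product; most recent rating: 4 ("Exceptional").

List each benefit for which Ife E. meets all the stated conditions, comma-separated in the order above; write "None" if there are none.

Education Assistance

Medical Plan — service 16 months < 24 months ✗ → not eligible.
Remote Work Stipend — service 16 months ≥ 90 days ✓; 40 hrs/wk ≥ 35 ✓; rating 4 ≥ 3 ✓; not eligible for Medical Plan ✗ → not eligible.
Transit Subsidy — service 16 months < 24 months ✗ → not eligible.
Floating Holidays — age 20 < 21 ✗ → not eligible.
Bereavement Leave — status intern ✗ (requires part-time or temporary) → not eligible.
Profit Sharing Plan — status intern ✗ (requires part-time, seasonal, or temporary) → not eligible.
Education Assistance — status intern ✓ (not excluded); service 16 months ≥ 1 month ✓; grade Band 5 ≥ Band 3 ✓ → eligible.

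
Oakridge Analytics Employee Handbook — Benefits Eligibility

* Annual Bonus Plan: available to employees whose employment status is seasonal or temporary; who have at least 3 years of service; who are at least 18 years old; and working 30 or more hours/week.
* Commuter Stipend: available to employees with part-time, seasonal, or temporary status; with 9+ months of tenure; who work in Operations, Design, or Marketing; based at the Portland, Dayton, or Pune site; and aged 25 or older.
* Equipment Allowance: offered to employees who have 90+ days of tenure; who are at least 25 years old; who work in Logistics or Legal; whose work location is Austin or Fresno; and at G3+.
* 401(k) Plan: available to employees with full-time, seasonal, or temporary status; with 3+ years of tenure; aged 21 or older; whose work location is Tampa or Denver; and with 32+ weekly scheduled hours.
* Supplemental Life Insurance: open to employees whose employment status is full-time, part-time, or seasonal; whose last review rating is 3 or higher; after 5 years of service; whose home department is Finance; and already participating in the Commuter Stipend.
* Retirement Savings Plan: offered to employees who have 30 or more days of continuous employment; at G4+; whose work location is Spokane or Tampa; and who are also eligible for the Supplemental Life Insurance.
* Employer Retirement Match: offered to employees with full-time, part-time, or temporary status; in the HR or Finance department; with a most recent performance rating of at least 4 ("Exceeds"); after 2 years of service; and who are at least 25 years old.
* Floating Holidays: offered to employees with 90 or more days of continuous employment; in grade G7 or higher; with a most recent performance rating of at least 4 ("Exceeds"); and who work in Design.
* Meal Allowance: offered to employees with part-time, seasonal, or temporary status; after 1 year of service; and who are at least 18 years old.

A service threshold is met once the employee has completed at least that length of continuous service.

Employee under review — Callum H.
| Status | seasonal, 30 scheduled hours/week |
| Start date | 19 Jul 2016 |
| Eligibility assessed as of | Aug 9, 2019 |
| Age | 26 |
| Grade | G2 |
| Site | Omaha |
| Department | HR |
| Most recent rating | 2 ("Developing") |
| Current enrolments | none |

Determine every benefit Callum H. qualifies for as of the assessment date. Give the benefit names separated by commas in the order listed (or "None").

Service from 19 Jul 2016 to Aug 9, 2019: 1116 days.
Annual Bonus Plan — status seasonal ✓; service 1116 days ≥ 3 years (≈1095 days) ✓; age 26 ≥ 18 ✓; 30 hrs/wk ≥ 30 ✓ → eligible.
Commuter Stipend — status seasonal ✓; service 1116 days ≥ 9 months (≈270 days) ✓; dept HR ✗ → not eligible.
Equipment Allowance — service 1116 days ≥ 90 days ✓; age 26 ≥ 25 ✓; dept HR ✗ → not eligible.
401(k) Plan — status seasonal ✓; service 1116 days ≥ 3 years (≈1095 days) ✓; age 26 ≥ 21 ✓; site Omaha ✗ (not Tampa or Denver) → not eligible.
Supplemental Life Insurance — status seasonal ✓; rating 2 < 3 ✗ → not eligible.
Retirement Savings Plan — service 1116 days ≥ 30 days ✓; grade G2 < G4 ✗ → not eligible.
Employer Retirement Match — status seasonal ✗ (requires full-time, part-time, or temporary) → not eligible.
Floating Holidays — service 1116 days ≥ 90 days ✓; grade G2 < G7 ✗ → not eligible.
Meal Allowance — status seasonal ✓; service 1116 days ≥ 1 year (≈365 days) ✓; age 26 ≥ 18 ✓ → eligible.

Annual Bonus Plan, Meal Allowance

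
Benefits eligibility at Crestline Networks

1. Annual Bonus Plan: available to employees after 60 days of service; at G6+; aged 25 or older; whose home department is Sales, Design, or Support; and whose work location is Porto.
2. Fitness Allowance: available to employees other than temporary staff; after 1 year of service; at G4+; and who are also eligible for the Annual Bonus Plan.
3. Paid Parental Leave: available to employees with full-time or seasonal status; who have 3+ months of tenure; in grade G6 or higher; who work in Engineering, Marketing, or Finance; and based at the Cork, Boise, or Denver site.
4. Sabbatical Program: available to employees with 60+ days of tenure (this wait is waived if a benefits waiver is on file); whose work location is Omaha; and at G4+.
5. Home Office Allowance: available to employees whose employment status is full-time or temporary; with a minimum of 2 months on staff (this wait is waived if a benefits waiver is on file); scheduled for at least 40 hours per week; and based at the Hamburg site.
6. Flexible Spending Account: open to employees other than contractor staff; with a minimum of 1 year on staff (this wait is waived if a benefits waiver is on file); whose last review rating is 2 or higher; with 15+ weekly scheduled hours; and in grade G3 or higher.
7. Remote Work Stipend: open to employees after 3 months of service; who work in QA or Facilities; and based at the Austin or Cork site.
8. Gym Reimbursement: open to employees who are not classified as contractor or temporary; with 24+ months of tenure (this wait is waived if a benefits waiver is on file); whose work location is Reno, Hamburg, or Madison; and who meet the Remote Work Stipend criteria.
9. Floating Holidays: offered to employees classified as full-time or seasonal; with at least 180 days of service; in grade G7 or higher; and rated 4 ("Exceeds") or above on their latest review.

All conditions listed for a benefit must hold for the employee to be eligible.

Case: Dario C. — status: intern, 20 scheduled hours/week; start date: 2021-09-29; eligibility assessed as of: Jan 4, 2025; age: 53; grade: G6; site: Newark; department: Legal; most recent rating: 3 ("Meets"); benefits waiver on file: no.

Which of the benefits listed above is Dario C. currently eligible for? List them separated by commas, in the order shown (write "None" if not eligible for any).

Service from 2021-09-29 to Jan 4, 2025: 1193 days.
Annual Bonus Plan — service 1193 days ≥ 60 days ✓; grade G6 ≥ G6 ✓; age 53 ≥ 25 ✓; dept Legal ✗ → not eligible.
Fitness Allowance — status intern ✓ (not excluded); service 1193 days ≥ 1 year (≈365 days) ✓; grade G6 ≥ G4 ✓; not eligible for Annual Bonus Plan ✗ → not eligible.
Paid Parental Leave — status intern ✗ (requires full-time or seasonal) → not eligible.
Sabbatical Program — no waiver, service 1193 days ≥ 60 days ✓; site Newark ✗ (not Omaha) → not eligible.
Home Office Allowance — status intern ✗ (requires full-time or temporary) → not eligible.
Flexible Spending Account — status intern ✓ (not excluded); no waiver, service 1193 days ≥ 1 year (≈365 days) ✓; rating 3 ≥ 2 ✓; 20 hrs/wk ≥ 15 ✓; grade G6 ≥ G3 ✓ → eligible.
Remote Work Stipend — service 1193 days ≥ 3 months (≈90 days) ✓; dept Legal ✗ → not eligible.
Gym Reimbursement — status intern ✓ (not excluded); no waiver, service 1193 days ≥ 24 months (≈720 days) ✓; site Newark ✗ (not Reno, Hamburg, or Madison) → not eligible.
Floating Holidays — status intern ✗ (requires full-time or seasonal) → not eligible.

Flexible Spending Account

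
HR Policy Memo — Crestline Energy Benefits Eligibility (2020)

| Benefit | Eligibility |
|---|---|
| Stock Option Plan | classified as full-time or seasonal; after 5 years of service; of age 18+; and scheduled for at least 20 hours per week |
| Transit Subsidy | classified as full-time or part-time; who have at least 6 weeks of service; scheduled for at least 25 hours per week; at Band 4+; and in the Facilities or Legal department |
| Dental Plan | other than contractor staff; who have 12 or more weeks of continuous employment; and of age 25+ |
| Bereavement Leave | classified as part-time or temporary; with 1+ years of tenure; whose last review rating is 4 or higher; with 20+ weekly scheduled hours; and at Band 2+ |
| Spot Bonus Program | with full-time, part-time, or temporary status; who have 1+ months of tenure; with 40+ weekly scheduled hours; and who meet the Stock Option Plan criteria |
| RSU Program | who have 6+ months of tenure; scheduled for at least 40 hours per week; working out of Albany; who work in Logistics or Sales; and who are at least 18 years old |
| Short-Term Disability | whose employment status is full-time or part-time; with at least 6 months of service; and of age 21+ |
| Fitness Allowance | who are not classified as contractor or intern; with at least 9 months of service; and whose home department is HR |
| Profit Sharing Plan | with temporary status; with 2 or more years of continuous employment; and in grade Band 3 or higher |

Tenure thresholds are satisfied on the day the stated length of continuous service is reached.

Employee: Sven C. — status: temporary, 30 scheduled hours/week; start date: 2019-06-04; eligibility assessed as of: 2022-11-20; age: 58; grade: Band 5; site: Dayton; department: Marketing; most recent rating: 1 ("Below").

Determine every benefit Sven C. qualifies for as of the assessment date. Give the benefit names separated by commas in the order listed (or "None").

Dental Plan, Profit Sharing Plan

Service from 2019-06-04 to 2022-11-20: 1265 days.
Stock Option Plan — status temporary ✗ (requires full-time or seasonal) → not eligible.
Transit Subsidy — status temporary ✗ (requires full-time or part-time) → not eligible.
Dental Plan — status temporary ✓ (not excluded); service 1265 days ≥ 12 weeks (≈84 days) ✓; age 58 ≥ 25 ✓ → eligible.
Bereavement Leave — status temporary ✓; service 1265 days ≥ 1 year (≈365 days) ✓; rating 1 < 4 ✗ → not eligible.
Spot Bonus Program — status temporary ✓; service 1265 days ≥ 1 month (≈30 days) ✓; 30 hrs/wk < 40 ✗ → not eligible.
RSU Program — service 1265 days ≥ 6 months (≈180 days) ✓; 30 hrs/wk < 40 ✗ → not eligible.
Short-Term Disability — status temporary ✗ (requires full-time or part-time) → not eligible.
Fitness Allowance — status temporary ✓ (not excluded); service 1265 days ≥ 9 months (≈270 days) ✓; dept Marketing ✗ → not eligible.
Profit Sharing Plan — status temporary ✓; service 1265 days ≥ 2 years (≈730 days) ✓; grade Band 5 ≥ Band 3 ✓ → eligible.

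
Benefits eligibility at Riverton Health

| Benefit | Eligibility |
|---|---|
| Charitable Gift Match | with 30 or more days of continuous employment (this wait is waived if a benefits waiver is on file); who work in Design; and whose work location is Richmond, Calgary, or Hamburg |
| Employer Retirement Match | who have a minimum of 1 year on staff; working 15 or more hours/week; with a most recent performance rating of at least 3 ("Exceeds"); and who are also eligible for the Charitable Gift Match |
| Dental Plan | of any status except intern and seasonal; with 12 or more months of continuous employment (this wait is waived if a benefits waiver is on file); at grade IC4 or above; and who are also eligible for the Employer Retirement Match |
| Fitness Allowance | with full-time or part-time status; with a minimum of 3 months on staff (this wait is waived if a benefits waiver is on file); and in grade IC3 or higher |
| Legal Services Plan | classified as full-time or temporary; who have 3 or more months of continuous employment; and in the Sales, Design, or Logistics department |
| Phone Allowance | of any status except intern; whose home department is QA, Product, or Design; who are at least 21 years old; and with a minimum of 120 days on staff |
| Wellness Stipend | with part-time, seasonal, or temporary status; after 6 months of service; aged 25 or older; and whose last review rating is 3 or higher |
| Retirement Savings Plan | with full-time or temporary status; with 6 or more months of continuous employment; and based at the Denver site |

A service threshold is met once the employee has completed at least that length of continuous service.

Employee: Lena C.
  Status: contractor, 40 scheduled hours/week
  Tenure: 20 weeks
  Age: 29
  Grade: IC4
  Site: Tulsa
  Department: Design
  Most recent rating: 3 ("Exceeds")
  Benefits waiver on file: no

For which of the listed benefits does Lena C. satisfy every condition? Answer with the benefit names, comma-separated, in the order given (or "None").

Phone Allowance

Charitable Gift Match — no waiver, service 20 weeks ≥ 30 days ✓; dept Design ✓; site Tulsa ✗ (not Richmond, Calgary, or Hamburg) → not eligible.
Employer Retirement Match — service 20 weeks < 1 year (≈365 days) ✗ → not eligible.
Dental Plan — status contractor ✓ (not excluded); no waiver, service 20 weeks < 12 months (≈360 days) ✗ → not eligible.
Fitness Allowance — status contractor ✗ (requires full-time or part-time) → not eligible.
Legal Services Plan — status contractor ✗ (requires full-time or temporary) → not eligible.
Phone Allowance — status contractor ✓ (not excluded); dept Design ✓; age 29 ≥ 21 ✓; service 20 weeks ≥ 120 days ✓ → eligible.
Wellness Stipend — status contractor ✗ (requires part-time, seasonal, or temporary) → not eligible.
Retirement Savings Plan — status contractor ✗ (requires full-time or temporary) → not eligible.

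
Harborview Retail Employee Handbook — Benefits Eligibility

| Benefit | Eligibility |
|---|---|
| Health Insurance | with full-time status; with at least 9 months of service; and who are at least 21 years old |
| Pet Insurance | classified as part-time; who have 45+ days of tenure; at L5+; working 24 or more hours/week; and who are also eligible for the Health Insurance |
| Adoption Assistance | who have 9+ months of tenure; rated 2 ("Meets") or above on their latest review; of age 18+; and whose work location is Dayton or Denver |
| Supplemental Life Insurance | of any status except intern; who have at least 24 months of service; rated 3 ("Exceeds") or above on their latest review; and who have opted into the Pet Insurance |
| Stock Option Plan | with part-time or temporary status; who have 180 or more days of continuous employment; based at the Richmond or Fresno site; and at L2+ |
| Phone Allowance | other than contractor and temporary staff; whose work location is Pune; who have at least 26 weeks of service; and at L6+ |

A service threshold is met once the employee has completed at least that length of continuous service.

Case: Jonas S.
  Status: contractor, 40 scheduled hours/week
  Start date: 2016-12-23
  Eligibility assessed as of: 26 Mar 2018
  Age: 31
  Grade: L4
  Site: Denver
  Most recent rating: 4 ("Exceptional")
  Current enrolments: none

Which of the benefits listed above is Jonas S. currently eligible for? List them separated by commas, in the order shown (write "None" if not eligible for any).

Service from 2016-12-23 to 26 Mar 2018: 458 days.
Health Insurance — status contractor ✗ (requires full-time) → not eligible.
Pet Insurance — status contractor ✗ (requires part-time) → not eligible.
Adoption Assistance — service 458 days ≥ 9 months (≈270 days) ✓; rating 4 ≥ 2 ✓; age 31 ≥ 18 ✓; site Denver ✓ → eligible.
Supplemental Life Insurance — status contractor ✓ (not excluded); service 458 days < 24 months (≈720 days) ✗ → not eligible.
Stock Option Plan — status contractor ✗ (requires part-time or temporary) → not eligible.
Phone Allowance — status contractor ✗ (excluded) → not eligible.

Adoption Assistance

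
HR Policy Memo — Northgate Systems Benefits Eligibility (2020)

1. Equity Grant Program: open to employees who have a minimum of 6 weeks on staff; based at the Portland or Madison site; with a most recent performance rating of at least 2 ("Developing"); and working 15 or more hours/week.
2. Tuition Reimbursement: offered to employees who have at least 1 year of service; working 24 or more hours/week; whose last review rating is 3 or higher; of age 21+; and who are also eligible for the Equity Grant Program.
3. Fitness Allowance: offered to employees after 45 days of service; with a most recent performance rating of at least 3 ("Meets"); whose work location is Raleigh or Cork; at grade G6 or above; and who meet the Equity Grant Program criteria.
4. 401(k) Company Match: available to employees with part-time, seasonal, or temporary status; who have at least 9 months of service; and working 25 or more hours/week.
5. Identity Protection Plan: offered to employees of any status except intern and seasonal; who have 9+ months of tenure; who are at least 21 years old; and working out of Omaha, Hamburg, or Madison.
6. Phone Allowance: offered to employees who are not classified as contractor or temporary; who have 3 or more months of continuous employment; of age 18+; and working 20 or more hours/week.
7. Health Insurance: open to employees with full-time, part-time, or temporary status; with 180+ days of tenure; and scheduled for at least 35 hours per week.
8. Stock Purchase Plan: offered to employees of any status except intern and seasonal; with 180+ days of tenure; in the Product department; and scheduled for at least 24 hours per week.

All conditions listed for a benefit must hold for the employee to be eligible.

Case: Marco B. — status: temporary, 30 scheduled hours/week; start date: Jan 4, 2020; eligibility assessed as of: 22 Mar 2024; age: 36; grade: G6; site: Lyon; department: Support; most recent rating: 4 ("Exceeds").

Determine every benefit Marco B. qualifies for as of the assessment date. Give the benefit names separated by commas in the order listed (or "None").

401(k) Company Match

Service from Jan 4, 2020 to 22 Mar 2024: 1539 days.
Equity Grant Program — service 1539 days ≥ 6 weeks (≈42 days) ✓; site Lyon ✗ (not Portland or Madison) → not eligible.
Tuition Reimbursement — service 1539 days ≥ 1 year (≈365 days) ✓; 30 hrs/wk ≥ 24 ✓; rating 4 ≥ 3 ✓; age 36 ≥ 21 ✓; not eligible for Equity Grant Program ✗ → not eligible.
Fitness Allowance — service 1539 days ≥ 45 days ✓; rating 4 ≥ 3 ✓; site Lyon ✗ (not Raleigh or Cork) → not eligible.
401(k) Company Match — status temporary ✓; service 1539 days ≥ 9 months (≈270 days) ✓; 30 hrs/wk ≥ 25 ✓ → eligible.
Identity Protection Plan — status temporary ✓ (not excluded); service 1539 days ≥ 9 months (≈270 days) ✓; age 36 ≥ 21 ✓; site Lyon ✗ (not Omaha, Hamburg, or Madison) → not eligible.
Phone Allowance — status temporary ✗ (excluded) → not eligible.
Health Insurance — status temporary ✓; service 1539 days ≥ 180 days ✓; 30 hrs/wk < 35 ✗ → not eligible.
Stock Purchase Plan — status temporary ✓ (not excluded); service 1539 days ≥ 180 days ✓; dept Support ✗ → not eligible.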